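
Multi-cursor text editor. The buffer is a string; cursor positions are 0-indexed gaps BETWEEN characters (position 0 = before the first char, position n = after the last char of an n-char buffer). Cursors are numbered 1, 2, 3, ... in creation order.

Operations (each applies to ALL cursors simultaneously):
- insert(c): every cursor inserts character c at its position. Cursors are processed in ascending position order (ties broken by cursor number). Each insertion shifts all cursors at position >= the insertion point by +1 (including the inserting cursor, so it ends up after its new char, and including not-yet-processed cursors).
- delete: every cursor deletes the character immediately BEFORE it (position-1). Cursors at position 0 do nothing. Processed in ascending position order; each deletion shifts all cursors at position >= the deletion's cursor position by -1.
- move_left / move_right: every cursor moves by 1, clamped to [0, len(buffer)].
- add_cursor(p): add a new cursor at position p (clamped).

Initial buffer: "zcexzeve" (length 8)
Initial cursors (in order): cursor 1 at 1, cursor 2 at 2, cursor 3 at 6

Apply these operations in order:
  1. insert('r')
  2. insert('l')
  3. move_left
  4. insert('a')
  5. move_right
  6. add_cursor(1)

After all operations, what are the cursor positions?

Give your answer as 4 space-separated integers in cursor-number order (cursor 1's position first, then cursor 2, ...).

Answer: 4 8 15 1

Derivation:
After op 1 (insert('r')): buffer="zrcrexzerve" (len 11), cursors c1@2 c2@4 c3@9, authorship .1.2....3..
After op 2 (insert('l')): buffer="zrlcrlexzerlve" (len 14), cursors c1@3 c2@6 c3@12, authorship .11.22....33..
After op 3 (move_left): buffer="zrlcrlexzerlve" (len 14), cursors c1@2 c2@5 c3@11, authorship .11.22....33..
After op 4 (insert('a')): buffer="zralcralexzeralve" (len 17), cursors c1@3 c2@7 c3@14, authorship .111.222....333..
After op 5 (move_right): buffer="zralcralexzeralve" (len 17), cursors c1@4 c2@8 c3@15, authorship .111.222....333..
After op 6 (add_cursor(1)): buffer="zralcralexzeralve" (len 17), cursors c4@1 c1@4 c2@8 c3@15, authorship .111.222....333..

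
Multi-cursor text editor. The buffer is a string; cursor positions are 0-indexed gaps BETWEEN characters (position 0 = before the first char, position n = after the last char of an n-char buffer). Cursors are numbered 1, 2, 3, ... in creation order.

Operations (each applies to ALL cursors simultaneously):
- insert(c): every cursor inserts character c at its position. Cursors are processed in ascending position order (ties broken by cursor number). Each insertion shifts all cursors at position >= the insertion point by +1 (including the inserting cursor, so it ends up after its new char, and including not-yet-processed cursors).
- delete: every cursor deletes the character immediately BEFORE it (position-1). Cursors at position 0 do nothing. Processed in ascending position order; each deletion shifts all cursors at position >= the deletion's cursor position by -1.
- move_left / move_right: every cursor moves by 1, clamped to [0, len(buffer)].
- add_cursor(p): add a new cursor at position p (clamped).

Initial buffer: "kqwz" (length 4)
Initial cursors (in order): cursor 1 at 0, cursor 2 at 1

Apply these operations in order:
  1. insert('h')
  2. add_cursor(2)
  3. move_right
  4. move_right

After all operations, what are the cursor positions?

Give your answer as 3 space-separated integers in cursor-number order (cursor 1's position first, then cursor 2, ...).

Answer: 3 5 4

Derivation:
After op 1 (insert('h')): buffer="hkhqwz" (len 6), cursors c1@1 c2@3, authorship 1.2...
After op 2 (add_cursor(2)): buffer="hkhqwz" (len 6), cursors c1@1 c3@2 c2@3, authorship 1.2...
After op 3 (move_right): buffer="hkhqwz" (len 6), cursors c1@2 c3@3 c2@4, authorship 1.2...
After op 4 (move_right): buffer="hkhqwz" (len 6), cursors c1@3 c3@4 c2@5, authorship 1.2...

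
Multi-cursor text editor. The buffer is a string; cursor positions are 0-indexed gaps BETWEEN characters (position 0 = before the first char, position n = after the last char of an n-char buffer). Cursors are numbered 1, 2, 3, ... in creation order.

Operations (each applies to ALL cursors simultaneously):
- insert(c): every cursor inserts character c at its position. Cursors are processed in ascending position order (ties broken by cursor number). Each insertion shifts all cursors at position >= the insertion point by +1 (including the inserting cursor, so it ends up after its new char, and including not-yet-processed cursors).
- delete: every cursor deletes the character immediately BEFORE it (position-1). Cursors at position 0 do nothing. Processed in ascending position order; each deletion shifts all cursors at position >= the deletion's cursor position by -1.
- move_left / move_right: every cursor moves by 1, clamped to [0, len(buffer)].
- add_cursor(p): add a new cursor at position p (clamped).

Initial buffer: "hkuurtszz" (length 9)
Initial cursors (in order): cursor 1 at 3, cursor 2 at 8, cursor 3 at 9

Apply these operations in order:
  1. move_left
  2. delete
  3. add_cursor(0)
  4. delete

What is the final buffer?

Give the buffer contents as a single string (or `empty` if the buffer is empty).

After op 1 (move_left): buffer="hkuurtszz" (len 9), cursors c1@2 c2@7 c3@8, authorship .........
After op 2 (delete): buffer="huurtz" (len 6), cursors c1@1 c2@5 c3@5, authorship ......
After op 3 (add_cursor(0)): buffer="huurtz" (len 6), cursors c4@0 c1@1 c2@5 c3@5, authorship ......
After op 4 (delete): buffer="uuz" (len 3), cursors c1@0 c4@0 c2@2 c3@2, authorship ...

Answer: uuz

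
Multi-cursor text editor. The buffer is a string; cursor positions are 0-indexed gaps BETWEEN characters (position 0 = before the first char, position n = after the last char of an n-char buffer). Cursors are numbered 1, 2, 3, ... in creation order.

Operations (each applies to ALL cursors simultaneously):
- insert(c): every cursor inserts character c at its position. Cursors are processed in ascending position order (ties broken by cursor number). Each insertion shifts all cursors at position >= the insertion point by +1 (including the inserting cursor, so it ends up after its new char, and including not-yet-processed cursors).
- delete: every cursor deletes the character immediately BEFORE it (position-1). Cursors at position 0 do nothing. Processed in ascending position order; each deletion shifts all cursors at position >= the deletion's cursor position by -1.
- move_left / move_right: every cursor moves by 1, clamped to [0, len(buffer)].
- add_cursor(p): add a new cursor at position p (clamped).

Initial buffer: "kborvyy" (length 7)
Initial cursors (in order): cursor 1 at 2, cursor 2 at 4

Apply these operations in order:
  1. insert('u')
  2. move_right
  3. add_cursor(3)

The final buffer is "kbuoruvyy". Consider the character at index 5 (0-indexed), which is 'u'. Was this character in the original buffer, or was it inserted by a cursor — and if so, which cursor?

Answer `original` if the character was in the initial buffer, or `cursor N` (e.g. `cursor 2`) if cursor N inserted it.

After op 1 (insert('u')): buffer="kbuoruvyy" (len 9), cursors c1@3 c2@6, authorship ..1..2...
After op 2 (move_right): buffer="kbuoruvyy" (len 9), cursors c1@4 c2@7, authorship ..1..2...
After op 3 (add_cursor(3)): buffer="kbuoruvyy" (len 9), cursors c3@3 c1@4 c2@7, authorship ..1..2...
Authorship (.=original, N=cursor N): . . 1 . . 2 . . .
Index 5: author = 2

Answer: cursor 2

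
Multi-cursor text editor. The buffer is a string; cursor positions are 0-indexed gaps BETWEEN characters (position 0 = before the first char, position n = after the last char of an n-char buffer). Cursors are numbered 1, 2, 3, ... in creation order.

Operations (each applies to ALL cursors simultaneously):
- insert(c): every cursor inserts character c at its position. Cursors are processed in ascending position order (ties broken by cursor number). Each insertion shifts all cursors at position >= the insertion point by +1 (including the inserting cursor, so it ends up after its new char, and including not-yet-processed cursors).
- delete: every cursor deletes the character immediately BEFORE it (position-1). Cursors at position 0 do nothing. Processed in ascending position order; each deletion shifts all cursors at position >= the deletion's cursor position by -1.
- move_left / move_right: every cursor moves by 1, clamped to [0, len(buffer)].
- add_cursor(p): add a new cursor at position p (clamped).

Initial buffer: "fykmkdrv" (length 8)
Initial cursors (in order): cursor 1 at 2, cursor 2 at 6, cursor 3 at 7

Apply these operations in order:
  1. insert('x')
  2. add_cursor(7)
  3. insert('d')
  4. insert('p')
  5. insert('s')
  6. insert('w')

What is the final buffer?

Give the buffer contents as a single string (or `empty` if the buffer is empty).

Answer: fyxdpswkmkddpswxdpswrxdpswv

Derivation:
After op 1 (insert('x')): buffer="fyxkmkdxrxv" (len 11), cursors c1@3 c2@8 c3@10, authorship ..1....2.3.
After op 2 (add_cursor(7)): buffer="fyxkmkdxrxv" (len 11), cursors c1@3 c4@7 c2@8 c3@10, authorship ..1....2.3.
After op 3 (insert('d')): buffer="fyxdkmkddxdrxdv" (len 15), cursors c1@4 c4@9 c2@11 c3@14, authorship ..11....422.33.
After op 4 (insert('p')): buffer="fyxdpkmkddpxdprxdpv" (len 19), cursors c1@5 c4@11 c2@14 c3@18, authorship ..111....44222.333.
After op 5 (insert('s')): buffer="fyxdpskmkddpsxdpsrxdpsv" (len 23), cursors c1@6 c4@13 c2@17 c3@22, authorship ..1111....4442222.3333.
After op 6 (insert('w')): buffer="fyxdpswkmkddpswxdpswrxdpswv" (len 27), cursors c1@7 c4@15 c2@20 c3@26, authorship ..11111....444422222.33333.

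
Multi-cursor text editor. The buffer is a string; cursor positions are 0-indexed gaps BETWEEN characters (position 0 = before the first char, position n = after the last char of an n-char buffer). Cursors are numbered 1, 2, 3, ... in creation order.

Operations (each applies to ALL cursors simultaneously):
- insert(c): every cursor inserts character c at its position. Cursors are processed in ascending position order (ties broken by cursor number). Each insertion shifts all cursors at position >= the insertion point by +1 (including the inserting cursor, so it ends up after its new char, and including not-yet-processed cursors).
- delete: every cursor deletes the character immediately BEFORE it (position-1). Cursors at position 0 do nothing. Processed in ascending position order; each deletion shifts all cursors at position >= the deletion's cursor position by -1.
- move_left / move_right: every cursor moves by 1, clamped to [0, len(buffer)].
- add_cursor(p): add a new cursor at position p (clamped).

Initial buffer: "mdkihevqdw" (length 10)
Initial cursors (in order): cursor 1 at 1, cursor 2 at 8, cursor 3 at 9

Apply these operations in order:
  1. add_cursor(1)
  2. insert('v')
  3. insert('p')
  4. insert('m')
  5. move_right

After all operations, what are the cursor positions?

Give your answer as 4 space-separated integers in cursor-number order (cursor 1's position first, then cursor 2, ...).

Answer: 8 18 22 8

Derivation:
After op 1 (add_cursor(1)): buffer="mdkihevqdw" (len 10), cursors c1@1 c4@1 c2@8 c3@9, authorship ..........
After op 2 (insert('v')): buffer="mvvdkihevqvdvw" (len 14), cursors c1@3 c4@3 c2@11 c3@13, authorship .14.......2.3.
After op 3 (insert('p')): buffer="mvvppdkihevqvpdvpw" (len 18), cursors c1@5 c4@5 c2@14 c3@17, authorship .1414.......22.33.
After op 4 (insert('m')): buffer="mvvppmmdkihevqvpmdvpmw" (len 22), cursors c1@7 c4@7 c2@17 c3@21, authorship .141414.......222.333.
After op 5 (move_right): buffer="mvvppmmdkihevqvpmdvpmw" (len 22), cursors c1@8 c4@8 c2@18 c3@22, authorship .141414.......222.333.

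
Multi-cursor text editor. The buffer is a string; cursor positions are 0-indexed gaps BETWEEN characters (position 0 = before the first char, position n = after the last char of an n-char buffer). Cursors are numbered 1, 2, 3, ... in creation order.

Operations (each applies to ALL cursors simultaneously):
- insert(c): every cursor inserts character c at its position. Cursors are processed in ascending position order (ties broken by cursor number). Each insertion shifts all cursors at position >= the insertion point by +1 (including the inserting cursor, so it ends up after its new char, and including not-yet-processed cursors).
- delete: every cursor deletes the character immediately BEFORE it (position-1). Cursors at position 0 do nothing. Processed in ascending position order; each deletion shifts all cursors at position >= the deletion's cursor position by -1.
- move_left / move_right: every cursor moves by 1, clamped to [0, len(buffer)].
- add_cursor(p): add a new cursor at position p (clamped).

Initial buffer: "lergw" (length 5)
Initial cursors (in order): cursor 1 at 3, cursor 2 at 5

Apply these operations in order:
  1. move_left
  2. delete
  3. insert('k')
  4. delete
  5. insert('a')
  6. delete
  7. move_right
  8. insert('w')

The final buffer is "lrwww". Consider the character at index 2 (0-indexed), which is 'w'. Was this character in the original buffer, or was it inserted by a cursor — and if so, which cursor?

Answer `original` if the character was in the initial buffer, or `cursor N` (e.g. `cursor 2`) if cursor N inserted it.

Answer: cursor 1

Derivation:
After op 1 (move_left): buffer="lergw" (len 5), cursors c1@2 c2@4, authorship .....
After op 2 (delete): buffer="lrw" (len 3), cursors c1@1 c2@2, authorship ...
After op 3 (insert('k')): buffer="lkrkw" (len 5), cursors c1@2 c2@4, authorship .1.2.
After op 4 (delete): buffer="lrw" (len 3), cursors c1@1 c2@2, authorship ...
After op 5 (insert('a')): buffer="laraw" (len 5), cursors c1@2 c2@4, authorship .1.2.
After op 6 (delete): buffer="lrw" (len 3), cursors c1@1 c2@2, authorship ...
After op 7 (move_right): buffer="lrw" (len 3), cursors c1@2 c2@3, authorship ...
After op 8 (insert('w')): buffer="lrwww" (len 5), cursors c1@3 c2@5, authorship ..1.2
Authorship (.=original, N=cursor N): . . 1 . 2
Index 2: author = 1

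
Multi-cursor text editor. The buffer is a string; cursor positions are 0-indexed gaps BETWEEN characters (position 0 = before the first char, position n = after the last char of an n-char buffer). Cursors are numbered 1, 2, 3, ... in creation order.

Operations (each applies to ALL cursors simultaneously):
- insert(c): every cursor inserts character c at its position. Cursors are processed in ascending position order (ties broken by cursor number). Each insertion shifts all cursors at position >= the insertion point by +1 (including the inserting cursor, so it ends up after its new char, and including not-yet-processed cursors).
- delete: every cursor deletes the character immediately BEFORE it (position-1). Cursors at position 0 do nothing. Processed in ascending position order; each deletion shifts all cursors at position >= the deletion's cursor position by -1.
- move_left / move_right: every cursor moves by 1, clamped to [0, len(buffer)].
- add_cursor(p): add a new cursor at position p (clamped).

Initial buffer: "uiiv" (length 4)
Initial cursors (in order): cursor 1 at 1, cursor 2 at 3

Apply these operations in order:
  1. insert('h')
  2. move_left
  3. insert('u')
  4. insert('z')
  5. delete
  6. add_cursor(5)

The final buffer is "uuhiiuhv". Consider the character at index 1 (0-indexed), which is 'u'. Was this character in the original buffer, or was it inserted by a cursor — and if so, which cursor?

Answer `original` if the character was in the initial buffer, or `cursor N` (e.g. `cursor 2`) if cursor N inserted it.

Answer: cursor 1

Derivation:
After op 1 (insert('h')): buffer="uhiihv" (len 6), cursors c1@2 c2@5, authorship .1..2.
After op 2 (move_left): buffer="uhiihv" (len 6), cursors c1@1 c2@4, authorship .1..2.
After op 3 (insert('u')): buffer="uuhiiuhv" (len 8), cursors c1@2 c2@6, authorship .11..22.
After op 4 (insert('z')): buffer="uuzhiiuzhv" (len 10), cursors c1@3 c2@8, authorship .111..222.
After op 5 (delete): buffer="uuhiiuhv" (len 8), cursors c1@2 c2@6, authorship .11..22.
After op 6 (add_cursor(5)): buffer="uuhiiuhv" (len 8), cursors c1@2 c3@5 c2@6, authorship .11..22.
Authorship (.=original, N=cursor N): . 1 1 . . 2 2 .
Index 1: author = 1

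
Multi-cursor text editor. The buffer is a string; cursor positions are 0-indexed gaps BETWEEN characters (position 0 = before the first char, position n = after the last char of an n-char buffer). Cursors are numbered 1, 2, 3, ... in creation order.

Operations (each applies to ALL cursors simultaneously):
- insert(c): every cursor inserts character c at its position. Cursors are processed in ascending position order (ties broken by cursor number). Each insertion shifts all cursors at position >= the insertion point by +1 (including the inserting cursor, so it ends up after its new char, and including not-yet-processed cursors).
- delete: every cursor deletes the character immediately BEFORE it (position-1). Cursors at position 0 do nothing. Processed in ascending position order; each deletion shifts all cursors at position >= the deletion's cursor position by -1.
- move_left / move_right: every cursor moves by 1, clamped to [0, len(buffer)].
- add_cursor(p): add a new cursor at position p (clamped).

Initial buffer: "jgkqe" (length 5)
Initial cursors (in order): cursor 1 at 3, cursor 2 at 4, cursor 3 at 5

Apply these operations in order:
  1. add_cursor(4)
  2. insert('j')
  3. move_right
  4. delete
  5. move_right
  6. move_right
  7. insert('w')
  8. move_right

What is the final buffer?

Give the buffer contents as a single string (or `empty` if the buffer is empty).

Answer: jgkjjwwww

Derivation:
After op 1 (add_cursor(4)): buffer="jgkqe" (len 5), cursors c1@3 c2@4 c4@4 c3@5, authorship .....
After op 2 (insert('j')): buffer="jgkjqjjej" (len 9), cursors c1@4 c2@7 c4@7 c3@9, authorship ...1.24.3
After op 3 (move_right): buffer="jgkjqjjej" (len 9), cursors c1@5 c2@8 c4@8 c3@9, authorship ...1.24.3
After op 4 (delete): buffer="jgkjj" (len 5), cursors c1@4 c2@5 c3@5 c4@5, authorship ...12
After op 5 (move_right): buffer="jgkjj" (len 5), cursors c1@5 c2@5 c3@5 c4@5, authorship ...12
After op 6 (move_right): buffer="jgkjj" (len 5), cursors c1@5 c2@5 c3@5 c4@5, authorship ...12
After op 7 (insert('w')): buffer="jgkjjwwww" (len 9), cursors c1@9 c2@9 c3@9 c4@9, authorship ...121234
After op 8 (move_right): buffer="jgkjjwwww" (len 9), cursors c1@9 c2@9 c3@9 c4@9, authorship ...121234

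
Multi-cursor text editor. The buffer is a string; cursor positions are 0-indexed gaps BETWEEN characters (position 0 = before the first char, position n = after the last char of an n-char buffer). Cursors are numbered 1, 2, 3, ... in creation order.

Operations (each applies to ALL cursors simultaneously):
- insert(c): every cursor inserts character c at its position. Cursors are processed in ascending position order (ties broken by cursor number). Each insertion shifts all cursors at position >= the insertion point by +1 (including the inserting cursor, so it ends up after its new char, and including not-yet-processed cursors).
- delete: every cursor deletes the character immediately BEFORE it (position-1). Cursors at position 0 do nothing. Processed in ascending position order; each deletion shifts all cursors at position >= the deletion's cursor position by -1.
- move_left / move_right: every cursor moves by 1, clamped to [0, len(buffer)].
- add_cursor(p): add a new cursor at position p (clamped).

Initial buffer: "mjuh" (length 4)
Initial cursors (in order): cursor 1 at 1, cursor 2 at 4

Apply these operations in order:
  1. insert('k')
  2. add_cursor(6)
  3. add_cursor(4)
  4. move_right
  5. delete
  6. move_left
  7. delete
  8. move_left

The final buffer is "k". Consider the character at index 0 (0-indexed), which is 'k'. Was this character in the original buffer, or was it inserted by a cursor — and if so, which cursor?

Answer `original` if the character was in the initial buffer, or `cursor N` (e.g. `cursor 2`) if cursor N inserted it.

Answer: cursor 1

Derivation:
After op 1 (insert('k')): buffer="mkjuhk" (len 6), cursors c1@2 c2@6, authorship .1...2
After op 2 (add_cursor(6)): buffer="mkjuhk" (len 6), cursors c1@2 c2@6 c3@6, authorship .1...2
After op 3 (add_cursor(4)): buffer="mkjuhk" (len 6), cursors c1@2 c4@4 c2@6 c3@6, authorship .1...2
After op 4 (move_right): buffer="mkjuhk" (len 6), cursors c1@3 c4@5 c2@6 c3@6, authorship .1...2
After op 5 (delete): buffer="mk" (len 2), cursors c1@2 c2@2 c3@2 c4@2, authorship .1
After op 6 (move_left): buffer="mk" (len 2), cursors c1@1 c2@1 c3@1 c4@1, authorship .1
After op 7 (delete): buffer="k" (len 1), cursors c1@0 c2@0 c3@0 c4@0, authorship 1
After op 8 (move_left): buffer="k" (len 1), cursors c1@0 c2@0 c3@0 c4@0, authorship 1
Authorship (.=original, N=cursor N): 1
Index 0: author = 1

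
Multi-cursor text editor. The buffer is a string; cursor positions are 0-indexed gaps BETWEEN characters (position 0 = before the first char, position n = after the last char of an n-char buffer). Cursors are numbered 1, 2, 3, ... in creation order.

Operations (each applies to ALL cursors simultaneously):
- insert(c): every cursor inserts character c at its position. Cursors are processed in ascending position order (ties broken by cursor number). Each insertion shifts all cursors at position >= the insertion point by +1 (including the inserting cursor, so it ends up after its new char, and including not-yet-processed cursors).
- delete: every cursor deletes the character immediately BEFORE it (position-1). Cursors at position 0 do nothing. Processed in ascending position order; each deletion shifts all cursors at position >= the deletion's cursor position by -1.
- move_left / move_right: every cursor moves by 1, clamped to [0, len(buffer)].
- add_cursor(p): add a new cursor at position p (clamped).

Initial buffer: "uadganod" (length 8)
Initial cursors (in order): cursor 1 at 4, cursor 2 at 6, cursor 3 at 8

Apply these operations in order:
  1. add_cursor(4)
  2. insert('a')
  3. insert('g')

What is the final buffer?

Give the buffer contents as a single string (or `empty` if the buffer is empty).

Answer: uadgaagganagodag

Derivation:
After op 1 (add_cursor(4)): buffer="uadganod" (len 8), cursors c1@4 c4@4 c2@6 c3@8, authorship ........
After op 2 (insert('a')): buffer="uadgaaanaoda" (len 12), cursors c1@6 c4@6 c2@9 c3@12, authorship ....14..2..3
After op 3 (insert('g')): buffer="uadgaagganagodag" (len 16), cursors c1@8 c4@8 c2@12 c3@16, authorship ....1414..22..33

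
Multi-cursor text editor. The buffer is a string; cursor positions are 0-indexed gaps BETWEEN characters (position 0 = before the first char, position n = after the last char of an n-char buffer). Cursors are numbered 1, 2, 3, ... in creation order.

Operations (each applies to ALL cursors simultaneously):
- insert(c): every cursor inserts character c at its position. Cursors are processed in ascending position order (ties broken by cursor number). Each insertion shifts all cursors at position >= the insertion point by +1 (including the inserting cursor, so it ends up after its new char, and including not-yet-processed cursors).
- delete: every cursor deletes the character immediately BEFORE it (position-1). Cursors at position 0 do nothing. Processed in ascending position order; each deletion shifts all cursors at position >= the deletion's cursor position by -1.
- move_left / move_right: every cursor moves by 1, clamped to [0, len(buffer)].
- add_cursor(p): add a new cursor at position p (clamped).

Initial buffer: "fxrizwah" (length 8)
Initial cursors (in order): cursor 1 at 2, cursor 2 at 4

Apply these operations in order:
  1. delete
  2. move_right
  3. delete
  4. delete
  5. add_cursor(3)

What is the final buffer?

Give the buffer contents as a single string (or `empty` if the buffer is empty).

After op 1 (delete): buffer="frzwah" (len 6), cursors c1@1 c2@2, authorship ......
After op 2 (move_right): buffer="frzwah" (len 6), cursors c1@2 c2@3, authorship ......
After op 3 (delete): buffer="fwah" (len 4), cursors c1@1 c2@1, authorship ....
After op 4 (delete): buffer="wah" (len 3), cursors c1@0 c2@0, authorship ...
After op 5 (add_cursor(3)): buffer="wah" (len 3), cursors c1@0 c2@0 c3@3, authorship ...

Answer: wah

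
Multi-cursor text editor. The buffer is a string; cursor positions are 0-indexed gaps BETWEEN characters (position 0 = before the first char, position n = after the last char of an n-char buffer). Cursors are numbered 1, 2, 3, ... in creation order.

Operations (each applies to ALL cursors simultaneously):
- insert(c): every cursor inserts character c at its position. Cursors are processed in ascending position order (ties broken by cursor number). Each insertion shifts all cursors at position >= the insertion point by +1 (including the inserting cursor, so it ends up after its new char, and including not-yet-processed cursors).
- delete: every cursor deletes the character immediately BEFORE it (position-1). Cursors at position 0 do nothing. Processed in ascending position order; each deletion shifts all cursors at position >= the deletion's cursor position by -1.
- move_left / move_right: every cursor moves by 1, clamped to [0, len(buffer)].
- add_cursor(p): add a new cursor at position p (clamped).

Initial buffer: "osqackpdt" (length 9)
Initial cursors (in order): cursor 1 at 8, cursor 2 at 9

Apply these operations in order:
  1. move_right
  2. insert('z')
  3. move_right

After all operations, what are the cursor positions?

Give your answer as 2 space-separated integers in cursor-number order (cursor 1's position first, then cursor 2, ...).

Answer: 11 11

Derivation:
After op 1 (move_right): buffer="osqackpdt" (len 9), cursors c1@9 c2@9, authorship .........
After op 2 (insert('z')): buffer="osqackpdtzz" (len 11), cursors c1@11 c2@11, authorship .........12
After op 3 (move_right): buffer="osqackpdtzz" (len 11), cursors c1@11 c2@11, authorship .........12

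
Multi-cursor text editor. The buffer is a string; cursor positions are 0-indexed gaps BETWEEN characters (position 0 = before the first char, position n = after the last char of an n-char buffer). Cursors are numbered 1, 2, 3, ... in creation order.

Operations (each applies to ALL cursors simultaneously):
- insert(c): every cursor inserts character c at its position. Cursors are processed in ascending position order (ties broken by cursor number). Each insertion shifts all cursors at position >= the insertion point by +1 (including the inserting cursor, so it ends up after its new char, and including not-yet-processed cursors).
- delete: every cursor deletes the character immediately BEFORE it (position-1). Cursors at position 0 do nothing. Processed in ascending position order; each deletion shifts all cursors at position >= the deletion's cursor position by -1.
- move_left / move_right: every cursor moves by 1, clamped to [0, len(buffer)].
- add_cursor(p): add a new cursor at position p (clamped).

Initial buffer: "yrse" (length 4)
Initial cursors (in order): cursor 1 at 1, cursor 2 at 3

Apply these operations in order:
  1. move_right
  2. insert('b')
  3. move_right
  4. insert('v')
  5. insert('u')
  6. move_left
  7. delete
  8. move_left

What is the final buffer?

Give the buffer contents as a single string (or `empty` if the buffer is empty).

Answer: yrbsuebu

Derivation:
After op 1 (move_right): buffer="yrse" (len 4), cursors c1@2 c2@4, authorship ....
After op 2 (insert('b')): buffer="yrbseb" (len 6), cursors c1@3 c2@6, authorship ..1..2
After op 3 (move_right): buffer="yrbseb" (len 6), cursors c1@4 c2@6, authorship ..1..2
After op 4 (insert('v')): buffer="yrbsvebv" (len 8), cursors c1@5 c2@8, authorship ..1.1.22
After op 5 (insert('u')): buffer="yrbsvuebvu" (len 10), cursors c1@6 c2@10, authorship ..1.11.222
After op 6 (move_left): buffer="yrbsvuebvu" (len 10), cursors c1@5 c2@9, authorship ..1.11.222
After op 7 (delete): buffer="yrbsuebu" (len 8), cursors c1@4 c2@7, authorship ..1.1.22
After op 8 (move_left): buffer="yrbsuebu" (len 8), cursors c1@3 c2@6, authorship ..1.1.22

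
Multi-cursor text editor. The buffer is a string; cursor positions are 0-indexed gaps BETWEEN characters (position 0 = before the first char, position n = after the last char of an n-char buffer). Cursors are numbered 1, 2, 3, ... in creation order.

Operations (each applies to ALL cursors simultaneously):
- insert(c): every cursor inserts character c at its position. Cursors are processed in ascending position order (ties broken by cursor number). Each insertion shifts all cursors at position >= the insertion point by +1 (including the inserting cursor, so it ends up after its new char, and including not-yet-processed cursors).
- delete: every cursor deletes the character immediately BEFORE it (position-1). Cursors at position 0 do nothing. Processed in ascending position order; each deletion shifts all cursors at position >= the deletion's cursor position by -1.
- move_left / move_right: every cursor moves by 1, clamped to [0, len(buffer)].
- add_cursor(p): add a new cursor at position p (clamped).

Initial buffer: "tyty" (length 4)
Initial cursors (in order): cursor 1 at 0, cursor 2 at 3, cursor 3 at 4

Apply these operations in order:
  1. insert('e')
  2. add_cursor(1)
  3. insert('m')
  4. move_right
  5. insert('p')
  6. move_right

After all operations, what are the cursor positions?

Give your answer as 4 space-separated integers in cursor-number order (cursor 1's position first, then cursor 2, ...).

Answer: 7 13 15 7

Derivation:
After op 1 (insert('e')): buffer="etyteye" (len 7), cursors c1@1 c2@5 c3@7, authorship 1...2.3
After op 2 (add_cursor(1)): buffer="etyteye" (len 7), cursors c1@1 c4@1 c2@5 c3@7, authorship 1...2.3
After op 3 (insert('m')): buffer="emmtytemyem" (len 11), cursors c1@3 c4@3 c2@8 c3@11, authorship 114...22.33
After op 4 (move_right): buffer="emmtytemyem" (len 11), cursors c1@4 c4@4 c2@9 c3@11, authorship 114...22.33
After op 5 (insert('p')): buffer="emmtppytemypemp" (len 15), cursors c1@6 c4@6 c2@12 c3@15, authorship 114.14..22.2333
After op 6 (move_right): buffer="emmtppytemypemp" (len 15), cursors c1@7 c4@7 c2@13 c3@15, authorship 114.14..22.2333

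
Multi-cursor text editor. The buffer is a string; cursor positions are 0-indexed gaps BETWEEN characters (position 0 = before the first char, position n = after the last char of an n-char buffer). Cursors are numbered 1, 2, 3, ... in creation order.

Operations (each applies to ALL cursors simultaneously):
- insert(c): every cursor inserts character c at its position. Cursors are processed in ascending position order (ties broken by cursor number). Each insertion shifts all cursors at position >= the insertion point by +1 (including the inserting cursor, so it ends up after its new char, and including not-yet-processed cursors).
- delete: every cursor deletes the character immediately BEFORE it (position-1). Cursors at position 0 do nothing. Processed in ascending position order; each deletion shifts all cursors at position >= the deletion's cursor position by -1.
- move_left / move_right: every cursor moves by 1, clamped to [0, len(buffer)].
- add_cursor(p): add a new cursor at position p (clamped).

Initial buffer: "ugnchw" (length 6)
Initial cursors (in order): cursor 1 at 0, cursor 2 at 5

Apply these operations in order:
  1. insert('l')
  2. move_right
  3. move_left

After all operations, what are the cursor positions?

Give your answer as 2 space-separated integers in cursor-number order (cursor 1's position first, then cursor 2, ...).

Answer: 1 7

Derivation:
After op 1 (insert('l')): buffer="lugnchlw" (len 8), cursors c1@1 c2@7, authorship 1.....2.
After op 2 (move_right): buffer="lugnchlw" (len 8), cursors c1@2 c2@8, authorship 1.....2.
After op 3 (move_left): buffer="lugnchlw" (len 8), cursors c1@1 c2@7, authorship 1.....2.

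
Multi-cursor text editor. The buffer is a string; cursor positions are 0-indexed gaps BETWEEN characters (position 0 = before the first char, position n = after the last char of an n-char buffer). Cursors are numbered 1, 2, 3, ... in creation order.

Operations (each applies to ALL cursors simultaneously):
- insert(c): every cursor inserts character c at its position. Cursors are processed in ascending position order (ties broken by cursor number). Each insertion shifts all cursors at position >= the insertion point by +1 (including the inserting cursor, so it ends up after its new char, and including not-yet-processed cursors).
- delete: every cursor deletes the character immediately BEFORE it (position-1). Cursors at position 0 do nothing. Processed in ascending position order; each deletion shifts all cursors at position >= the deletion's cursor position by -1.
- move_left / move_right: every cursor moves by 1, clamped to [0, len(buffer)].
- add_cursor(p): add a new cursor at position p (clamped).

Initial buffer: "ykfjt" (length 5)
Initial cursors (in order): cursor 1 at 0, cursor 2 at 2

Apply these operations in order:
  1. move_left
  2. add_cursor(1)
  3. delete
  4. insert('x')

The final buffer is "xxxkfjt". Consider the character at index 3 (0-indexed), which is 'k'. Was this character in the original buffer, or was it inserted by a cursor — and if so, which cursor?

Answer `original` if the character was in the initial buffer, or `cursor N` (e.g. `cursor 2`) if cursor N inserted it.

Answer: original

Derivation:
After op 1 (move_left): buffer="ykfjt" (len 5), cursors c1@0 c2@1, authorship .....
After op 2 (add_cursor(1)): buffer="ykfjt" (len 5), cursors c1@0 c2@1 c3@1, authorship .....
After op 3 (delete): buffer="kfjt" (len 4), cursors c1@0 c2@0 c3@0, authorship ....
After op 4 (insert('x')): buffer="xxxkfjt" (len 7), cursors c1@3 c2@3 c3@3, authorship 123....
Authorship (.=original, N=cursor N): 1 2 3 . . . .
Index 3: author = original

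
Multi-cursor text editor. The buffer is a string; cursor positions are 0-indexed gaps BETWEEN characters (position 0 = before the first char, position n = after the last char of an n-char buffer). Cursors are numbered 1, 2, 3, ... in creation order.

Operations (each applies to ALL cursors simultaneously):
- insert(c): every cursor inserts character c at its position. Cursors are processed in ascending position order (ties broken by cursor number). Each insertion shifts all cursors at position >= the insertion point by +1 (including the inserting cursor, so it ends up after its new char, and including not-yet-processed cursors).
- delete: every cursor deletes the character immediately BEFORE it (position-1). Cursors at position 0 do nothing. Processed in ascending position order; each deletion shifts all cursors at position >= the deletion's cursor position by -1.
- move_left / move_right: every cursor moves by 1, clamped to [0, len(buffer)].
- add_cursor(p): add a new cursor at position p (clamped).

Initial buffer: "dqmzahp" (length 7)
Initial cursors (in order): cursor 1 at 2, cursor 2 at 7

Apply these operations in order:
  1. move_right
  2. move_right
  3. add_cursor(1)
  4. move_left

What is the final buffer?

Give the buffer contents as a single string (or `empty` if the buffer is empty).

Answer: dqmzahp

Derivation:
After op 1 (move_right): buffer="dqmzahp" (len 7), cursors c1@3 c2@7, authorship .......
After op 2 (move_right): buffer="dqmzahp" (len 7), cursors c1@4 c2@7, authorship .......
After op 3 (add_cursor(1)): buffer="dqmzahp" (len 7), cursors c3@1 c1@4 c2@7, authorship .......
After op 4 (move_left): buffer="dqmzahp" (len 7), cursors c3@0 c1@3 c2@6, authorship .......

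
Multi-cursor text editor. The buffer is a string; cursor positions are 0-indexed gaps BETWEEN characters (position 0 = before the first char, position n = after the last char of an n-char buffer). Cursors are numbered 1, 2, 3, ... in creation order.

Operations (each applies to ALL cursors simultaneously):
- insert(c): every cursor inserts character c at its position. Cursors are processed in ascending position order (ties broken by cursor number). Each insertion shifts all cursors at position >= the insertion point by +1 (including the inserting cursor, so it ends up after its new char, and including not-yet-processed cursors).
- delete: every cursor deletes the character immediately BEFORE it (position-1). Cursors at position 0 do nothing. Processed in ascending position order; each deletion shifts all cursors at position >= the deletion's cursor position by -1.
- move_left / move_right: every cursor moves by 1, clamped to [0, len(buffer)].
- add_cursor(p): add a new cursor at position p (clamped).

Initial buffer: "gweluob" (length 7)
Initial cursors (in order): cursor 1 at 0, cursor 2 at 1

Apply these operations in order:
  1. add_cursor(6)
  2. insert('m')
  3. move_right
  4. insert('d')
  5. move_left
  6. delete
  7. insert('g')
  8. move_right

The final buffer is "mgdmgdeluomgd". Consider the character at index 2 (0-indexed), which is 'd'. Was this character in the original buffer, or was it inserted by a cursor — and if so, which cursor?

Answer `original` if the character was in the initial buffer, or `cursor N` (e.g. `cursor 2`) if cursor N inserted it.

Answer: cursor 1

Derivation:
After op 1 (add_cursor(6)): buffer="gweluob" (len 7), cursors c1@0 c2@1 c3@6, authorship .......
After op 2 (insert('m')): buffer="mgmweluomb" (len 10), cursors c1@1 c2@3 c3@9, authorship 1.2.....3.
After op 3 (move_right): buffer="mgmweluomb" (len 10), cursors c1@2 c2@4 c3@10, authorship 1.2.....3.
After op 4 (insert('d')): buffer="mgdmwdeluombd" (len 13), cursors c1@3 c2@6 c3@13, authorship 1.12.2....3.3
After op 5 (move_left): buffer="mgdmwdeluombd" (len 13), cursors c1@2 c2@5 c3@12, authorship 1.12.2....3.3
After op 6 (delete): buffer="mdmdeluomd" (len 10), cursors c1@1 c2@3 c3@9, authorship 1122....33
After op 7 (insert('g')): buffer="mgdmgdeluomgd" (len 13), cursors c1@2 c2@5 c3@12, authorship 111222....333
After op 8 (move_right): buffer="mgdmgdeluomgd" (len 13), cursors c1@3 c2@6 c3@13, authorship 111222....333
Authorship (.=original, N=cursor N): 1 1 1 2 2 2 . . . . 3 3 3
Index 2: author = 1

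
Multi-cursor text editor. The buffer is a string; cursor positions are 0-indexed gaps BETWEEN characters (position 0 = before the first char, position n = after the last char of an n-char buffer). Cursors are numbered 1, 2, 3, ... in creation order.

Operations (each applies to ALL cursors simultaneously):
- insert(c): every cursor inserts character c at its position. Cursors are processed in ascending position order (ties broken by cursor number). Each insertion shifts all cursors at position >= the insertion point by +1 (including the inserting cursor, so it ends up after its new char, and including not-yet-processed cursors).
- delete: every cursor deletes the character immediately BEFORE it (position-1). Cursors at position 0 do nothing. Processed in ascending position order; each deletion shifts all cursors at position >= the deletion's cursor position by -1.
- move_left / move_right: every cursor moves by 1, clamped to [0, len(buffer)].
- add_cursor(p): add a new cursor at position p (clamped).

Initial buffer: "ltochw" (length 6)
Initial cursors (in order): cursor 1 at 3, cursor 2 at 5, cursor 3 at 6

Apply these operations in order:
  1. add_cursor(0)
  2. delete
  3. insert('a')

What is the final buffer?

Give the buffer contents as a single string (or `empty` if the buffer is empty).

After op 1 (add_cursor(0)): buffer="ltochw" (len 6), cursors c4@0 c1@3 c2@5 c3@6, authorship ......
After op 2 (delete): buffer="ltc" (len 3), cursors c4@0 c1@2 c2@3 c3@3, authorship ...
After op 3 (insert('a')): buffer="altacaa" (len 7), cursors c4@1 c1@4 c2@7 c3@7, authorship 4..1.23

Answer: altacaa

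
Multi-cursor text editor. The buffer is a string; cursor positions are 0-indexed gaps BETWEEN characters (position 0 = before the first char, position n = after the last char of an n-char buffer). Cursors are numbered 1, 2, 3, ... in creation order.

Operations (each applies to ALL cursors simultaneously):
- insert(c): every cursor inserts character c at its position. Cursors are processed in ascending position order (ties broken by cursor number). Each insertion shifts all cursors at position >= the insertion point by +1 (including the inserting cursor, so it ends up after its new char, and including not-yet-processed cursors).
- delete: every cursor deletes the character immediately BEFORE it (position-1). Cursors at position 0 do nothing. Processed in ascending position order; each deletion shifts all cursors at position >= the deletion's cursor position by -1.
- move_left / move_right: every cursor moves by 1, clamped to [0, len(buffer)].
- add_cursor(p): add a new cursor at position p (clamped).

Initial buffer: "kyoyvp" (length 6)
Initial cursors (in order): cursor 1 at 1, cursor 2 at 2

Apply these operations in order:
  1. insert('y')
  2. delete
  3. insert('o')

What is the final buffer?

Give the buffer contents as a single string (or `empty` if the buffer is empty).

After op 1 (insert('y')): buffer="kyyyoyvp" (len 8), cursors c1@2 c2@4, authorship .1.2....
After op 2 (delete): buffer="kyoyvp" (len 6), cursors c1@1 c2@2, authorship ......
After op 3 (insert('o')): buffer="koyooyvp" (len 8), cursors c1@2 c2@4, authorship .1.2....

Answer: koyooyvp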